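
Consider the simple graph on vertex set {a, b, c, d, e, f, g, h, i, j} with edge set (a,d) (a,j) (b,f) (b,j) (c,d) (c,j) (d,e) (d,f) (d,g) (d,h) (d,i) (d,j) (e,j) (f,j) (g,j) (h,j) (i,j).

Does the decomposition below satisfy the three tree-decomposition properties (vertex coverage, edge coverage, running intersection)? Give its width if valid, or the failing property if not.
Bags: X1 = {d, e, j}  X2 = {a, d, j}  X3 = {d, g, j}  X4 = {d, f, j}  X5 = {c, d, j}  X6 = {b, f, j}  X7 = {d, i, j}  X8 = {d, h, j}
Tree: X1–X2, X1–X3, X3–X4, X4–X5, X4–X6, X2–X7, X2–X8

Vertex coverage: the bags together contain {a, b, c, d, e, f, g, h, i, j}, the full vertex set. Edge coverage: each edge of G has both endpoints in at least one bag. Running intersection: for every vertex, the bags containing it form a connected subtree. All three properties hold, so this is a valid tree decomposition of width max|bag| − 1 = 2, and hence tw(G) ≤ 2.

Yes; width 2.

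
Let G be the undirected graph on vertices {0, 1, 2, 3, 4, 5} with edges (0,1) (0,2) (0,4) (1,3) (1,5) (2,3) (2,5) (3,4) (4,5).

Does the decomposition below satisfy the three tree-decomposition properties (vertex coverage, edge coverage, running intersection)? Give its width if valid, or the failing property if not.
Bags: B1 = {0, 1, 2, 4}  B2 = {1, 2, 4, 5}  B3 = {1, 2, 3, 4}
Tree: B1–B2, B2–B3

Yes; width 3.

Every vertex of G appears in some bag (union = {0, 1, 2, 3, 4, 5}); every edge is covered by a bag; and for each vertex v the set of bags containing v is connected in the bag tree. The decomposition is therefore valid. The largest bag has 4 vertices, so the width is 3.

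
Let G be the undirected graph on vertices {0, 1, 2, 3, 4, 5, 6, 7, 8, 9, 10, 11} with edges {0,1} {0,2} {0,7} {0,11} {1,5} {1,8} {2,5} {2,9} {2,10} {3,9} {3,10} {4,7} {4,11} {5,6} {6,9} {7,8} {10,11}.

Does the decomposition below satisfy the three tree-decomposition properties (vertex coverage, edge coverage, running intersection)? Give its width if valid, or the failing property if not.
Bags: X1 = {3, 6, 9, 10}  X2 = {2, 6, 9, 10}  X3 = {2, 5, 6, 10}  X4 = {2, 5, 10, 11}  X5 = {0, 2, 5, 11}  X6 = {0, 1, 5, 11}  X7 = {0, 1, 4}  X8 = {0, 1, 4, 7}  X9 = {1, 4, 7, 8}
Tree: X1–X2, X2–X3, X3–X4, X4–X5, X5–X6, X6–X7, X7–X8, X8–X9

A tree decomposition must satisfy three properties: every vertex lies in some bag; for every edge, both endpoints lie together in some bag; and for every vertex, the bags containing it form a connected subtree. Here edge (11,4) lies in no bag, so the decomposition is invalid.

No — edge (11,4) lies in no bag.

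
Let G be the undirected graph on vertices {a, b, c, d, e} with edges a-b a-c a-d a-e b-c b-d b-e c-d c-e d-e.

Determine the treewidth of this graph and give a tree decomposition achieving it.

Treewidth 4.
Bags: B1 = {a, b, c, d, e}
Tree: (single bag)

A single bag containing all 5 vertices is trivially a valid decomposition of width 4. On the other hand G contains the 5-clique {a, b, c, d, e}. A clique must lie in a single bag of any decomposition, so no decomposition can have width below 4. The upper and lower bounds meet at 4, so that is the treewidth.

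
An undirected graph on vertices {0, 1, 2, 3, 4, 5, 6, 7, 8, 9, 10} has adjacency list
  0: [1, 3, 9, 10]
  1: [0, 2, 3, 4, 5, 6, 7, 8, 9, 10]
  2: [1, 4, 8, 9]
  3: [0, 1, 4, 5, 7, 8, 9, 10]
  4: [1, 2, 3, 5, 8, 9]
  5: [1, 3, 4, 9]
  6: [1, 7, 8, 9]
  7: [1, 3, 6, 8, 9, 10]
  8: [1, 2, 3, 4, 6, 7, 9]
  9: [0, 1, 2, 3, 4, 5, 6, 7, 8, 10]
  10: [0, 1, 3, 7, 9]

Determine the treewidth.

4

A width-4 tree decomposition is:
Bags: B1 = {1, 2, 4, 8, 9}  B2 = {1, 3, 4, 8, 9}  B3 = {1, 3, 7, 8, 9}  B4 = {1, 6, 7, 8, 9}  B5 = {1, 3, 4, 5, 9}  B6 = {1, 3, 7, 9, 10}  B7 = {0, 1, 3, 9, 10}
Tree: B1–B2, B2–B3, B3–B4, B2–B5, B3–B6, B6–B7
The largest bag has 5 vertices, giving width 4; this decomposition certifies tw(G) ≤ 4. On the other hand G contains the 5-clique {1, 2, 4, 8, 9}. A clique must lie in a single bag of any decomposition, so no decomposition can have width below 4. Therefore the treewidth is 4.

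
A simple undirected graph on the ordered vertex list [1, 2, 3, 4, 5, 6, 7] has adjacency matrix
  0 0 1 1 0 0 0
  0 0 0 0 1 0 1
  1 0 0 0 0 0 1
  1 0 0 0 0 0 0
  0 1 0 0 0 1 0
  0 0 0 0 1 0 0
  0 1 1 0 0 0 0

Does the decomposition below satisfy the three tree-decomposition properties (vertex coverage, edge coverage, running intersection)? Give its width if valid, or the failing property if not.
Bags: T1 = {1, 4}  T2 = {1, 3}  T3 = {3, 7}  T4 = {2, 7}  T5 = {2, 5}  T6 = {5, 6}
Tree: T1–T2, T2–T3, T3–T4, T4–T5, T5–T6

Checking the three conditions: (i) the bags cover all of {1, 2, 3, 4, 5, 6, 7}; (ii) for each edge, some bag contains both endpoints; (iii) the bags containing any fixed vertex form a subtree. All hold, so the decomposition is valid with width 2 − 1 = 1.

Yes; width 1.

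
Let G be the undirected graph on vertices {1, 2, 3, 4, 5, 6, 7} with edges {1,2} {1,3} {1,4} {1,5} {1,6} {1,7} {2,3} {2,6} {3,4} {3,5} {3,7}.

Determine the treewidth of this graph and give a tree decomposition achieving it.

Treewidth 2.
One optimal decomposition is:
Bags: B1 = {1, 3, 4}  B2 = {1, 3, 7}  B3 = {1, 2, 3}  B4 = {1, 2, 6}  B5 = {1, 3, 5}
Tree: B1–B2, B1–B3, B3–B4, B2–B5

Each bag holds 3 vertices, so the decomposition has width 2, which upper-bounds the treewidth. On the other hand G contains the 3-clique {1, 2, 3}. A clique must lie in a single bag of any decomposition, so no decomposition can have width below 2. Therefore the treewidth is 2.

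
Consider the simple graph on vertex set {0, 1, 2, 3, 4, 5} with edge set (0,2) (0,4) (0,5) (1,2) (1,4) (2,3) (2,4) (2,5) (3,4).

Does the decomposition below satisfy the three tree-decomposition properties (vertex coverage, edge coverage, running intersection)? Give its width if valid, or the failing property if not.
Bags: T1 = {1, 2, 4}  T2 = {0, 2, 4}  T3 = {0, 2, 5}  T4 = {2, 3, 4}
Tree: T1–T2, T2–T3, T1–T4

Yes; width 2.

Checking the three conditions: (i) the bags cover all of {0, 1, 2, 3, 4, 5}; (ii) for each edge, some bag contains both endpoints; (iii) the bags containing any fixed vertex form a subtree. All hold, so the decomposition is valid with width 3 − 1 = 2.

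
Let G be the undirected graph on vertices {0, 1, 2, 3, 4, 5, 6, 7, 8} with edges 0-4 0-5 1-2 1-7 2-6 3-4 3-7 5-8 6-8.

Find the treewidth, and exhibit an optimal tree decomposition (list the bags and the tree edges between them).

Treewidth 2.
One such decomposition:
Bags: B1 = {3, 4, 7}  B2 = {1, 4, 7}  B3 = {1, 2, 4}  B4 = {2, 4, 6}  B5 = {4, 6, 8}  B6 = {4, 5, 8}  B7 = {0, 4, 5}
Tree: B1–B2, B2–B3, B3–B4, B4–B5, B5–B6, B6–B7

Each bag holds 3 vertices, so the decomposition has width 2, which upper-bounds the treewidth. The edges 4–3–7–1–2–6–8–5–0–4 form a cycle, so G is not a tree and its treewidth is at least 2. The upper and lower bounds meet at 2, so that is the treewidth.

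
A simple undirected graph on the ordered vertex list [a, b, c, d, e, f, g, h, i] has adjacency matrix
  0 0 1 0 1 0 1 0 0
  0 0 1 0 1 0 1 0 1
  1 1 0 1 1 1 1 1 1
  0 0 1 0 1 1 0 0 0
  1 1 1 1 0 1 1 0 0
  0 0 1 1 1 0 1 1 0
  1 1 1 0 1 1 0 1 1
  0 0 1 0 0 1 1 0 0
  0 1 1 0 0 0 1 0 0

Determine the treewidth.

A width-3 tree decomposition is:
Bags: B1 = {c, e, f, g}  B2 = {b, c, e, g}  B3 = {c, d, e, f}  B4 = {c, f, g, h}  B5 = {b, c, g, i}  B6 = {a, c, e, g}
Tree: B1–B2, B1–B3, B1–B4, B2–B5, B1–B6
Every bag has size at most 4, so the width is 4 − 1 = 3 and tw(G) ≤ 3. On the other hand G contains the 4-clique {c, d, e, f}. A clique must lie in a single bag of any decomposition, so no decomposition can have width below 3. The upper and lower bounds meet at 3, so that is the treewidth.

3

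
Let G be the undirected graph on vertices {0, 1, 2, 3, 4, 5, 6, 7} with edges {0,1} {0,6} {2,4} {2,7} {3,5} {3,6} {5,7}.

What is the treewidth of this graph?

A width-1 tree decomposition is:
Bags: B1 = {2, 4}  B2 = {2, 7}  B3 = {5, 7}  B4 = {3, 5}  B5 = {3, 6}  B6 = {0, 6}  B7 = {0, 1}
Tree: B1–B2, B2–B3, B3–B4, B4–B5, B5–B6, B6–B7
The largest bag has 2 vertices, giving width 1; this decomposition certifies tw(G) ≤ 1. G has an edge, so its treewidth is at least 1. Therefore the treewidth is 1.

1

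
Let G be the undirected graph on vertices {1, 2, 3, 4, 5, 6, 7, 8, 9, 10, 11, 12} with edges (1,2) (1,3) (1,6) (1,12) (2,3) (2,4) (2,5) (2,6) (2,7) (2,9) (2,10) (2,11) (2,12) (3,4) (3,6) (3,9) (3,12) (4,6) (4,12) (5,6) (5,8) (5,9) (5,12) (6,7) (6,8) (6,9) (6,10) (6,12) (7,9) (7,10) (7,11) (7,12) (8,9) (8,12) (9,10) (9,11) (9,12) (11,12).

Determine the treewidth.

A width-4 tree decomposition is:
Bags: B1 = {2, 3, 6, 9, 12}  B2 = {2, 5, 6, 9, 12}  B3 = {2, 3, 4, 6, 12}  B4 = {2, 6, 7, 9, 12}  B5 = {1, 2, 3, 6, 12}  B6 = {2, 6, 7, 9, 10}  B7 = {5, 6, 8, 9, 12}  B8 = {2, 7, 9, 11, 12}
Tree: B1–B2, B1–B3, B2–B4, B1–B5, B4–B6, B2–B7, B4–B8
The largest bag has 5 vertices, giving width 4; this decomposition certifies tw(G) ≤ 4. For the lower bound, the 5 vertices {5, 6, 8, 9, 12} are pairwise adjacent, and any tree decomposition puts a clique entirely inside one bag — forcing width ≥ 4. The upper and lower bounds meet at 4, so that is the treewidth.

4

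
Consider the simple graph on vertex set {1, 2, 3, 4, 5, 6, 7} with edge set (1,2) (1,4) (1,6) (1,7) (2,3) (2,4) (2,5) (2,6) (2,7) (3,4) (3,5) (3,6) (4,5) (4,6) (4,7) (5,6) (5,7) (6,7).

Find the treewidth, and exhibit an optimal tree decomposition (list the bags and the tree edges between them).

Treewidth 4.
Bags: B1 = {2, 3, 4, 5, 6}  B2 = {2, 4, 5, 6, 7}  B3 = {1, 2, 4, 6, 7}
Tree: B1–B2, B2–B3

Each bag holds 5 vertices, so the decomposition has width 4, which upper-bounds the treewidth. Conversely, {1, 2, 4, 6, 7} is a clique of size 5, and the vertices of any clique must share a bag in every tree decomposition; so some bag has ≥ 5 vertices and tw(G) ≥ 4. Combining the bounds, tw(G) = 4.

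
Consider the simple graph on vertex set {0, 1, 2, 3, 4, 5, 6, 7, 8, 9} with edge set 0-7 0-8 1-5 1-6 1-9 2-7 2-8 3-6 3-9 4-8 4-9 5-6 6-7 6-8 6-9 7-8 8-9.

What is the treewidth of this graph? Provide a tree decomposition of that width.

Treewidth 2.
One optimal decomposition is:
Bags: B1 = {1, 6, 9}  B2 = {1, 5, 6}  B3 = {6, 8, 9}  B4 = {6, 7, 8}  B5 = {2, 7, 8}  B6 = {0, 7, 8}  B7 = {4, 8, 9}  B8 = {3, 6, 9}
Tree: B1–B2, B1–B3, B3–B4, B4–B5, B4–B6, B3–B7, B1–B8

Every bag has size at most 3, so the width is 3 − 1 = 2 and tw(G) ≤ 2. Conversely, {0, 7, 8} is a clique of size 3, and the vertices of any clique must share a bag in every tree decomposition; so some bag has ≥ 3 vertices and tw(G) ≥ 2. Therefore the treewidth is 2.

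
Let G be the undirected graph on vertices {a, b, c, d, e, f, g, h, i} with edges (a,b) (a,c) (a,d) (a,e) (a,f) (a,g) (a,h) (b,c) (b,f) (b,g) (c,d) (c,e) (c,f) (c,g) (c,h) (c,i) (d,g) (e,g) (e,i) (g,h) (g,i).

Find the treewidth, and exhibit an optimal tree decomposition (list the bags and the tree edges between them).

Each bag holds 4 vertices, so the decomposition has width 3, which upper-bounds the treewidth. Conversely, {a, c, d, g} is a clique of size 4, and the vertices of any clique must share a bag in every tree decomposition; so some bag has ≥ 4 vertices and tw(G) ≥ 3. Hence tw(G) = 3 exactly.

Treewidth 3.
One optimal decomposition is:
Bags: B1 = {a, c, e, g}  B2 = {a, b, c, g}  B3 = {a, c, g, h}  B4 = {a, b, c, f}  B5 = {a, c, d, g}  B6 = {c, e, g, i}
Tree: B1–B2, B2–B3, B2–B4, B2–B5, B1–B6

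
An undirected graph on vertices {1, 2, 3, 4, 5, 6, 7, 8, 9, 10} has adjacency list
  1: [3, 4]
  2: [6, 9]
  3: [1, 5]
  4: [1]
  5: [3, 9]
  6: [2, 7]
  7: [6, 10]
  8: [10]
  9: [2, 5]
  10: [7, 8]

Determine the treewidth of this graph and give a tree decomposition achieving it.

Every bag has size at most 2, so the width is 2 − 1 = 1 and tw(G) ≤ 1. G has an edge, so its treewidth is at least 1. The upper and lower bounds meet at 1, so that is the treewidth.

Treewidth 1.
One optimal decomposition is:
Bags: B1 = {8, 10}  B2 = {7, 10}  B3 = {6, 7}  B4 = {2, 6}  B5 = {2, 9}  B6 = {5, 9}  B7 = {3, 5}  B8 = {1, 3}  B9 = {1, 4}
Tree: B1–B2, B2–B3, B3–B4, B4–B5, B5–B6, B6–B7, B7–B8, B8–B9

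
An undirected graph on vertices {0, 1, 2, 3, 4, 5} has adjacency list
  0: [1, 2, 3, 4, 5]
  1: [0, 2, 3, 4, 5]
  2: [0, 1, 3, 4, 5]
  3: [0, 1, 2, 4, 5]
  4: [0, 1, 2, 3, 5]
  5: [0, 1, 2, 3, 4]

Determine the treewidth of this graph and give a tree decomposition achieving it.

Treewidth 5.
One such decomposition:
Bags: B1 = {0, 1, 2, 3, 4, 5}
Tree: (single bag)

With just one bag of size 6, the width is 6 − 1 = 5, so tw(G) ≤ 5. Conversely, {0, 1, 2, 3, 4, 5} is a clique of size 6, and the vertices of any clique must share a bag in every tree decomposition; so some bag has ≥ 6 vertices and tw(G) ≥ 5. The upper and lower bounds meet at 5, so that is the treewidth.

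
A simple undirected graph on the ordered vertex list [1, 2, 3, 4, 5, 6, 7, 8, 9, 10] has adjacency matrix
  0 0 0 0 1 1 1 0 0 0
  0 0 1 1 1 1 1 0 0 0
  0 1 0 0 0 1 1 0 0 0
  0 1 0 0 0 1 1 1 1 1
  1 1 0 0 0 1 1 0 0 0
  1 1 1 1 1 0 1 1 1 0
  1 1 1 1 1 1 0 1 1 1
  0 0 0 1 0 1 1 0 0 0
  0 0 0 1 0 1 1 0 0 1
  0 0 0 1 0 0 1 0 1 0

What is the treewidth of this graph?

A width-3 tree decomposition is:
Bags: B1 = {4, 6, 7, 9}  B2 = {2, 4, 6, 7}  B3 = {4, 7, 9, 10}  B4 = {4, 6, 7, 8}  B5 = {2, 5, 6, 7}  B6 = {2, 3, 6, 7}  B7 = {1, 5, 6, 7}
Tree: B1–B2, B1–B3, B2–B4, B2–B5, B2–B6, B5–B7
The largest bag has 4 vertices, giving width 3; this decomposition certifies tw(G) ≤ 3. For the lower bound, the 4 vertices {4, 7, 9, 10} are pairwise adjacent, and any tree decomposition puts a clique entirely inside one bag — forcing width ≥ 3. The upper and lower bounds meet at 3, so that is the treewidth.

3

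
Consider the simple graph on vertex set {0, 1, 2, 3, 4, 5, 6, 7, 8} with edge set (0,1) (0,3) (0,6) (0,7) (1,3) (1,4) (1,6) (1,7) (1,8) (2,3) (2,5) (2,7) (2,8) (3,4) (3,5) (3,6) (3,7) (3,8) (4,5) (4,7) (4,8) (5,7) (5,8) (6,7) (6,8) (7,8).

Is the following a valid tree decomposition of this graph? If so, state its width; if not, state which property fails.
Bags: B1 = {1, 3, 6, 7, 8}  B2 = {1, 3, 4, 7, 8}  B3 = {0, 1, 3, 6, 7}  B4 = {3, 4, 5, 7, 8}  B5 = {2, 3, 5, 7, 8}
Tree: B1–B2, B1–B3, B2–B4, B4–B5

Yes; width 4.

Vertex coverage: the bags together contain {0, 1, 2, 3, 4, 5, 6, 7, 8}, the full vertex set. Edge coverage: each edge of G has both endpoints in at least one bag. Running intersection: for every vertex, the bags containing it form a connected subtree. All three properties hold, so this is a valid tree decomposition of width max|bag| − 1 = 4, and hence tw(G) ≤ 4.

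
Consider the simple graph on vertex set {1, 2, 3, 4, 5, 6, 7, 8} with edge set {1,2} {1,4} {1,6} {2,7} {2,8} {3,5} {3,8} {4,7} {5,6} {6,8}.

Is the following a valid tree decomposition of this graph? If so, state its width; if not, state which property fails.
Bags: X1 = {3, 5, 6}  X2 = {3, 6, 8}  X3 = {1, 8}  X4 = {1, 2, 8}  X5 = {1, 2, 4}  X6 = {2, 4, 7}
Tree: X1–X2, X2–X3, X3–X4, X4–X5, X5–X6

No — edge (6,1) lies in no bag.

A tree decomposition must satisfy three properties: every vertex lies in some bag; for every edge, both endpoints lie together in some bag; and for every vertex, the bags containing it form a connected subtree. Here edge (6,1) lies in no bag, so the decomposition is invalid.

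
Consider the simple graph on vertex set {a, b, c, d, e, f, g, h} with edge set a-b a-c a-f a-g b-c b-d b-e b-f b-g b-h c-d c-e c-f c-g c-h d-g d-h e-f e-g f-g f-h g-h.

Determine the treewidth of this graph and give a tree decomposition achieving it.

Each bag holds 5 vertices, so the decomposition has width 4, which upper-bounds the treewidth. On the other hand G contains the 5-clique {b, c, d, g, h}. A clique must lie in a single bag of any decomposition, so no decomposition can have width below 4. Therefore the treewidth is 4.

Treewidth 4.
Bags: B1 = {b, c, f, g, h}  B2 = {b, c, e, f, g}  B3 = {b, c, d, g, h}  B4 = {a, b, c, f, g}
Tree: B1–B2, B1–B3, B2–B4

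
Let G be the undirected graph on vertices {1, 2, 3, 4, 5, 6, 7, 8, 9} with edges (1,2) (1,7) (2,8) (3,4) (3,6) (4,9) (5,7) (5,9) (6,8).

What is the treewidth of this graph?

A width-2 tree decomposition is:
Bags: B1 = {3, 4, 6}  B2 = {4, 6, 8}  B3 = {2, 4, 8}  B4 = {1, 2, 4}  B5 = {1, 4, 7}  B6 = {4, 5, 7}  B7 = {4, 5, 9}
Tree: B1–B2, B2–B3, B3–B4, B4–B5, B5–B6, B6–B7
Each bag holds 3 vertices, so the decomposition has width 2, which upper-bounds the treewidth. Since 4–3–6–8–2–1–7–5–9–4 is a cycle in G, G is not acyclic. Forests are exactly the graphs of treewidth ≤ 1, so tw(G) ≥ 2. Therefore the treewidth is 2.

2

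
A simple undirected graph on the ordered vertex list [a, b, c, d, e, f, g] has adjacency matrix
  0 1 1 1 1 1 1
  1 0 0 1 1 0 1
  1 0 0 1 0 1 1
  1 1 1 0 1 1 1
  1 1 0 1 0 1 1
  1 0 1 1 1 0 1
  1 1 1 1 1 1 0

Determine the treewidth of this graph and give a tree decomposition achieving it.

Treewidth 4.
One optimal decomposition is:
Bags: B1 = {a, b, d, e, g}  B2 = {a, d, e, f, g}  B3 = {a, c, d, f, g}
Tree: B1–B2, B2–B3

Each bag holds 5 vertices, so the decomposition has width 4, which upper-bounds the treewidth. For the lower bound, the 5 vertices {a, d, e, f, g} are pairwise adjacent, and any tree decomposition puts a clique entirely inside one bag — forcing width ≥ 4. Therefore the treewidth is 4.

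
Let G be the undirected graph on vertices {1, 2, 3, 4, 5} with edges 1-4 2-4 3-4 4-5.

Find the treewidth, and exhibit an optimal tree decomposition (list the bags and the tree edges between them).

Each bag holds 2 vertices, so the decomposition has width 1, which upper-bounds the treewidth. G has an edge, so its treewidth is at least 1. Combining the bounds, tw(G) = 1.

Treewidth 1.
One such decomposition:
Bags: B1 = {1, 4}  B2 = {3, 4}  B3 = {2, 4}  B4 = {4, 5}
Tree: B1–B2, B1–B3, B1–B4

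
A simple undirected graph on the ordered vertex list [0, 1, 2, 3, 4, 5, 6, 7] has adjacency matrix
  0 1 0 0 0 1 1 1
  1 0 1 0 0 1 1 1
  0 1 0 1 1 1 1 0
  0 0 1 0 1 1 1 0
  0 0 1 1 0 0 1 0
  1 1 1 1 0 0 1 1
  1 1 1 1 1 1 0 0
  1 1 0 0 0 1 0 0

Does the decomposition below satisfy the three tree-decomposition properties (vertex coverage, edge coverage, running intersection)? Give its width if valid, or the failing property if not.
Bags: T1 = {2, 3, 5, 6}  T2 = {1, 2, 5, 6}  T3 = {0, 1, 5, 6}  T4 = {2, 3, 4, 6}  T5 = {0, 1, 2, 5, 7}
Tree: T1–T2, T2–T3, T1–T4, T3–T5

A tree decomposition must satisfy three properties: every vertex lies in some bag; for every edge, both endpoints lie together in some bag; and for every vertex, the bags containing it form a connected subtree. Here bags containing vertex 2 are not connected in the tree, so the decomposition is invalid.

No — bags containing vertex 2 are not connected in the tree.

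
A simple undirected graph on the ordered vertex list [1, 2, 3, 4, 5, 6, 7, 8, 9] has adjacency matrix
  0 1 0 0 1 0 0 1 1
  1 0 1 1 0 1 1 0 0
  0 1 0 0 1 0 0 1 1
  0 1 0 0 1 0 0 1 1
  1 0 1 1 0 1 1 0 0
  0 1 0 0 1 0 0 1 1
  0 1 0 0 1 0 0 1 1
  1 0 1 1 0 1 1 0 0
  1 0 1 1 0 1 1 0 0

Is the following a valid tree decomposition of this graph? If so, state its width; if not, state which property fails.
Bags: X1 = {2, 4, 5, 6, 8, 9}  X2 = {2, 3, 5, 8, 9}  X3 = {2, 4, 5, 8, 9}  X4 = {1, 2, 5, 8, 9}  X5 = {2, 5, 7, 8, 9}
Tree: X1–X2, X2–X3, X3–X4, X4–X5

A tree decomposition must satisfy three properties: every vertex lies in some bag; for every edge, both endpoints lie together in some bag; and for every vertex, the bags containing it form a connected subtree. Here bags containing vertex 4 are not connected in the tree, so the decomposition is invalid.

No — bags containing vertex 4 are not connected in the tree.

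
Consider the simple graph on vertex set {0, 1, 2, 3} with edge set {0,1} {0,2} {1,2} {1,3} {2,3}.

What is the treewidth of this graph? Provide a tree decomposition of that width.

Every bag has size at most 3, so the width is 3 − 1 = 2 and tw(G) ≤ 2. On the other hand G contains the 3-clique {0, 1, 2}. A clique must lie in a single bag of any decomposition, so no decomposition can have width below 2. Combining the bounds, tw(G) = 2.

Treewidth 2.
One optimal decomposition is:
Bags: B1 = {1, 2, 3}  B2 = {0, 1, 2}
Tree: B1–B2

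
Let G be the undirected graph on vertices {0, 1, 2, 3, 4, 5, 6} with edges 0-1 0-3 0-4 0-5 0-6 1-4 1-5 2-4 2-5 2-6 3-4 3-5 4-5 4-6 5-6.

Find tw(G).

A width-3 tree decomposition is:
Bags: B1 = {0, 4, 5, 6}  B2 = {0, 3, 4, 5}  B3 = {0, 1, 4, 5}  B4 = {2, 4, 5, 6}
Tree: B1–B2, B1–B3, B1–B4
The largest bag has 4 vertices, giving width 3; this decomposition certifies tw(G) ≤ 3. Conversely, {0, 1, 4, 5} is a clique of size 4, and the vertices of any clique must share a bag in every tree decomposition; so some bag has ≥ 4 vertices and tw(G) ≥ 3. The upper and lower bounds meet at 3, so that is the treewidth.

3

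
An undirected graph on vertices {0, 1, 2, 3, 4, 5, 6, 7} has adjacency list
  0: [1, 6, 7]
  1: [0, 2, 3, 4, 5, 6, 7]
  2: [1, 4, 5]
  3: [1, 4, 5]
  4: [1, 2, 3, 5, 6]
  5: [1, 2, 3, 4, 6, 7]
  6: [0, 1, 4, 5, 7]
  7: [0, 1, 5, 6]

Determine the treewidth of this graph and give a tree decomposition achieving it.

The largest bag has 4 vertices, giving width 3; this decomposition certifies tw(G) ≤ 3. On the other hand G contains the 4-clique {0, 1, 6, 7}. A clique must lie in a single bag of any decomposition, so no decomposition can have width below 3. The upper and lower bounds meet at 3, so that is the treewidth.

Treewidth 3.
One optimal decomposition is:
Bags: B1 = {1, 5, 6, 7}  B2 = {1, 4, 5, 6}  B3 = {1, 2, 4, 5}  B4 = {0, 1, 6, 7}  B5 = {1, 3, 4, 5}
Tree: B1–B2, B2–B3, B1–B4, B2–B5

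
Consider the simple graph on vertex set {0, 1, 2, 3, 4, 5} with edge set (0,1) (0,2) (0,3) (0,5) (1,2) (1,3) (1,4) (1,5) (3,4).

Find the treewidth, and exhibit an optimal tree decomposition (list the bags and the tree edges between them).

Treewidth 2.
One such decomposition:
Bags: B1 = {0, 1, 2}  B2 = {0, 1, 3}  B3 = {0, 1, 5}  B4 = {1, 3, 4}
Tree: B1–B2, B2–B3, B2–B4

Every bag has size at most 3, so the width is 3 − 1 = 2 and tw(G) ≤ 2. Conversely, {0, 1, 2} is a clique of size 3, and the vertices of any clique must share a bag in every tree decomposition; so some bag has ≥ 3 vertices and tw(G) ≥ 2. Hence tw(G) = 2 exactly.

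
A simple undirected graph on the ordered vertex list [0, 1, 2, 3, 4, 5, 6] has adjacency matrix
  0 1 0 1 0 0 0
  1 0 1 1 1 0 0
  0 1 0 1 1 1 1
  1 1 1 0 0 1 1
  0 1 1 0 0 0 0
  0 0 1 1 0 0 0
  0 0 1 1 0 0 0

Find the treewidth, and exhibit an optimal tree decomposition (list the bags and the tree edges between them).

Treewidth 2.
One optimal decomposition is:
Bags: B1 = {0, 1, 3}  B2 = {1, 2, 3}  B3 = {2, 3, 5}  B4 = {2, 3, 6}  B5 = {1, 2, 4}
Tree: B1–B2, B2–B3, B2–B4, B2–B5

Every bag has size at most 3, so the width is 3 − 1 = 2 and tw(G) ≤ 2. For the lower bound, the 3 vertices {0, 1, 3} are pairwise adjacent, and any tree decomposition puts a clique entirely inside one bag — forcing width ≥ 2. Therefore the treewidth is 2.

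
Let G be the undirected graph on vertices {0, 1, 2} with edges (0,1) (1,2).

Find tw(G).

1

A width-1 tree decomposition is:
Bags: B1 = {0, 1}  B2 = {1, 2}
Tree: B1–B2
The largest bag has 2 vertices, giving width 1; this decomposition certifies tw(G) ≤ 1. Any graph with an edge has treewidth ≥ 1, and G has the edge 0–1. Combining the bounds, tw(G) = 1.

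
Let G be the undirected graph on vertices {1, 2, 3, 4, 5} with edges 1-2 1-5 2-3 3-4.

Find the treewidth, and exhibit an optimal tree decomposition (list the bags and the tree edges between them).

Every bag has size at most 2, so the width is 2 − 1 = 1 and tw(G) ≤ 1. Any graph with an edge has treewidth ≥ 1, and G has the edge 4–3. Hence tw(G) = 1 exactly.

Treewidth 1.
One optimal decomposition is:
Bags: B1 = {3, 4}  B2 = {2, 3}  B3 = {1, 2}  B4 = {1, 5}
Tree: B1–B2, B2–B3, B3–B4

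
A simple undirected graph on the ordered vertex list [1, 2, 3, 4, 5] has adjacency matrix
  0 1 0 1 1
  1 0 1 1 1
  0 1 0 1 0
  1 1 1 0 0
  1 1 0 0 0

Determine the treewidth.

A width-2 tree decomposition is:
Bags: B1 = {1, 2, 4}  B2 = {2, 3, 4}  B3 = {1, 2, 5}
Tree: B1–B2, B1–B3
Every bag has size at most 3, so the width is 3 − 1 = 2 and tw(G) ≤ 2. Conversely, {1, 2, 4} is a clique of size 3, and the vertices of any clique must share a bag in every tree decomposition; so some bag has ≥ 3 vertices and tw(G) ≥ 2. Therefore the treewidth is 2.

2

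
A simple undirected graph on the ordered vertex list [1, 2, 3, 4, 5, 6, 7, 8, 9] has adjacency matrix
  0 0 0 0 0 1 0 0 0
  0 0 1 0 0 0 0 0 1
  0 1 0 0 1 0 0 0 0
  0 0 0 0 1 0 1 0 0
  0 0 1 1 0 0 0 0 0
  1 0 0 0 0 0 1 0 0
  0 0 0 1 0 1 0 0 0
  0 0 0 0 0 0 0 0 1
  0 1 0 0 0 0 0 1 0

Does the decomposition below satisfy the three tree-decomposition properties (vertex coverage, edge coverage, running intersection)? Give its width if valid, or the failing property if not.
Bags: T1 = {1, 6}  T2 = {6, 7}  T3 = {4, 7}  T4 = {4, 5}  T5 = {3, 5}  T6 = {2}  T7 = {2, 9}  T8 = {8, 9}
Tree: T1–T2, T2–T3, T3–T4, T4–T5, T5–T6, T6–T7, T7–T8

No — edge (3,2) lies in no bag.

A tree decomposition must satisfy three properties: every vertex lies in some bag; for every edge, both endpoints lie together in some bag; and for every vertex, the bags containing it form a connected subtree. Here edge (3,2) lies in no bag, so the decomposition is invalid.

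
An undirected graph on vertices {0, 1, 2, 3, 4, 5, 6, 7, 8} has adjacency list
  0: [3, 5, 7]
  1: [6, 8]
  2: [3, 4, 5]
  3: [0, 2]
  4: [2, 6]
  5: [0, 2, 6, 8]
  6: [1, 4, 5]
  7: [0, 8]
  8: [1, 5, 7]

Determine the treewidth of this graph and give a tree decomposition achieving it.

Treewidth 3.
Bags: B1 = {0, 2, 3, 4}  B2 = {0, 2, 4, 5}  B3 = {0, 4, 5, 6}  B4 = {0, 5, 6, 7}  B5 = {5, 6, 7, 8}  B6 = {1, 6, 7, 8}
Tree: B1–B2, B2–B3, B3–B4, B4–B5, B5–B6

The largest bag has 4 vertices, giving width 3; this decomposition certifies tw(G) ≤ 3. For the lower bound: the 4 vertex sets {2,3,4}, {0}, {5}, {1,6,7,8} are disjoint, each induces a connected subgraph, and every pair is joined by at least one edge of G. Contracting each set to a single vertex therefore yields K_{4} as a minor, and since treewidth is minor-monotone, tw(G) ≥ tw(K_{4}) = 3. Therefore the treewidth is 3.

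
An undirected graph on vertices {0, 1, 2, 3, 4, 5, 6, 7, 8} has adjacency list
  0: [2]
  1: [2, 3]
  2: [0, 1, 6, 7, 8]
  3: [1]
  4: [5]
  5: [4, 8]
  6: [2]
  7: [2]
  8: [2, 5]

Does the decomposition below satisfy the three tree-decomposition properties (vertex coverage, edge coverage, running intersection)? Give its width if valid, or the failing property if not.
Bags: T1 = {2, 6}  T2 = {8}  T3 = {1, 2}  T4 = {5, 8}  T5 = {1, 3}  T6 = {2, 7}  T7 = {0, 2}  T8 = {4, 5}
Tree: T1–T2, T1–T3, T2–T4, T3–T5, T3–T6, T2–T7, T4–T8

No — edge (2,8) lies in no bag.

A tree decomposition must satisfy three properties: every vertex lies in some bag; for every edge, both endpoints lie together in some bag; and for every vertex, the bags containing it form a connected subtree. Here edge (2,8) lies in no bag, so the decomposition is invalid.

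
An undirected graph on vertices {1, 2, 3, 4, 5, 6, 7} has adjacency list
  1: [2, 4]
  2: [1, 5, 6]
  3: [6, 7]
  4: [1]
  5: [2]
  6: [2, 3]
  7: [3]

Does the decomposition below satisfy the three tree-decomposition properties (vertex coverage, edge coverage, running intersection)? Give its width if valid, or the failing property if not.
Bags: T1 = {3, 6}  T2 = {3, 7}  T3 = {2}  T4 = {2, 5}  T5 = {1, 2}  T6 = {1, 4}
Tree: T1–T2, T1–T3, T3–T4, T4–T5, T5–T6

A tree decomposition must satisfy three properties: every vertex lies in some bag; for every edge, both endpoints lie together in some bag; and for every vertex, the bags containing it form a connected subtree. Here edge (6,2) lies in no bag, so the decomposition is invalid.

No — edge (6,2) lies in no bag.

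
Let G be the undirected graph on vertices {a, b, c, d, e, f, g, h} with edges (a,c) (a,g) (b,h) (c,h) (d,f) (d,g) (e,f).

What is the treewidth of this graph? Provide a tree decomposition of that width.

Treewidth 1.
One optimal decomposition is:
Bags: B1 = {e, f}  B2 = {d, f}  B3 = {d, g}  B4 = {a, g}  B5 = {a, c}  B6 = {c, h}  B7 = {b, h}
Tree: B1–B2, B2–B3, B3–B4, B4–B5, B5–B6, B6–B7

Each bag holds 2 vertices, so the decomposition has width 1, which upper-bounds the treewidth. G has an edge, so its treewidth is at least 1. Therefore the treewidth is 1.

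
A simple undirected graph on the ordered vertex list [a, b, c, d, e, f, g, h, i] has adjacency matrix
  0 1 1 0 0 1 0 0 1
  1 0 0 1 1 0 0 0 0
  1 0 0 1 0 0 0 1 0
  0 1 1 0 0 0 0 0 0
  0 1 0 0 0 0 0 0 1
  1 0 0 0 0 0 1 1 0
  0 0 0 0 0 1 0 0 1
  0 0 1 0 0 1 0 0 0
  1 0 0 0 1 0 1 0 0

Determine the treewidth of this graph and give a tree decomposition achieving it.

Each bag holds 4 vertices, so the decomposition has width 3, which upper-bounds the treewidth. For the lower bound: the 4 vertex sets {f,g,h}, {c}, {a}, {b,d,e,i} are disjoint, each induces a connected subgraph, and every pair is joined by at least one edge of G. Contracting each set to a single vertex therefore yields K_{4} as a minor, and since treewidth is minor-monotone, tw(G) ≥ tw(K_{4}) = 3. The upper and lower bounds meet at 3, so that is the treewidth.

Treewidth 3.
Bags: B1 = {c, f, g, h}  B2 = {a, c, f, g}  B3 = {a, c, g, i}  B4 = {a, c, d, i}  B5 = {a, b, d, i}  B6 = {b, d, e, i}
Tree: B1–B2, B2–B3, B3–B4, B4–B5, B5–B6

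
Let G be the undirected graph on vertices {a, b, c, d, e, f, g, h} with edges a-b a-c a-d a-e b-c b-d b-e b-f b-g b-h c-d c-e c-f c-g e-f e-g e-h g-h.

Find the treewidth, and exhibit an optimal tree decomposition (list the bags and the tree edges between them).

Treewidth 3.
One such decomposition:
Bags: B1 = {b, c, e, f}  B2 = {a, b, c, e}  B3 = {b, c, e, g}  B4 = {a, b, c, d}  B5 = {b, e, g, h}
Tree: B1–B2, B1–B3, B2–B4, B3–B5

The largest bag has 4 vertices, giving width 3; this decomposition certifies tw(G) ≤ 3. On the other hand G contains the 4-clique {b, e, g, h}. A clique must lie in a single bag of any decomposition, so no decomposition can have width below 3. The upper and lower bounds meet at 3, so that is the treewidth.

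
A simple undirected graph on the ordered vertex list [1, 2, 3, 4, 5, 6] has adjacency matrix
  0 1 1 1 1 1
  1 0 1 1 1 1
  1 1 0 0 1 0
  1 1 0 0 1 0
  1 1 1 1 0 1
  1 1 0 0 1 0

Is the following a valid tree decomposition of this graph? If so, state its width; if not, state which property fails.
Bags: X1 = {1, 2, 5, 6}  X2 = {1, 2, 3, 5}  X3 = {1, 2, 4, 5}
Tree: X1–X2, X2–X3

Checking the three conditions: (i) the bags cover all of {1, 2, 3, 4, 5, 6}; (ii) for each edge, some bag contains both endpoints; (iii) the bags containing any fixed vertex form a subtree. All hold, so the decomposition is valid with width 4 − 1 = 3.

Yes; width 3.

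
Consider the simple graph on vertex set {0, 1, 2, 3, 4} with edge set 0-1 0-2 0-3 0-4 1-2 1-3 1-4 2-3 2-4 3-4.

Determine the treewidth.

A width-4 tree decomposition is:
Bags: B1 = {0, 1, 2, 3, 4}
Tree: (single bag)
With just one bag of size 5, the width is 5 − 1 = 4, so tw(G) ≤ 4. For the lower bound, the 5 vertices {0, 1, 2, 3, 4} are pairwise adjacent, and any tree decomposition puts a clique entirely inside one bag — forcing width ≥ 4. The upper and lower bounds meet at 4, so that is the treewidth.

4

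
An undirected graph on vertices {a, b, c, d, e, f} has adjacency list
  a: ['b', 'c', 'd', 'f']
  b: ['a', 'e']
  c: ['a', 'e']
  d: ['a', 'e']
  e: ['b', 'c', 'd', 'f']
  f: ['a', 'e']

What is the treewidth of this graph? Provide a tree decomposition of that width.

The largest bag has 3 vertices, giving width 2; this decomposition certifies tw(G) ≤ 2. The edges e–b–a–c–e form a cycle, so G is not a tree and its treewidth is at least 2. The upper and lower bounds meet at 2, so that is the treewidth.

Treewidth 2.
Bags: B1 = {a, b, e}  B2 = {a, c, e}  B3 = {a, e, f}  B4 = {a, d, e}
Tree: B1–B2, B2–B3, B3–B4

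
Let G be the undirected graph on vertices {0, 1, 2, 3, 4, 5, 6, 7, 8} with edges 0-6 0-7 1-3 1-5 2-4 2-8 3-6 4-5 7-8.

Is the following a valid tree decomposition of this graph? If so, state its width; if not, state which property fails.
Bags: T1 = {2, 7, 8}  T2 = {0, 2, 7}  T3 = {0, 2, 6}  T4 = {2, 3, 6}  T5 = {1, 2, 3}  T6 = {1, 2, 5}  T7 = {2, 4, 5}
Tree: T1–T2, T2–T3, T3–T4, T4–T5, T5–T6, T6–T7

Checking the three conditions: (i) the bags cover all of {0, 1, 2, 3, 4, 5, 6, 7, 8}; (ii) for each edge, some bag contains both endpoints; (iii) the bags containing any fixed vertex form a subtree. All hold, so the decomposition is valid with width 3 − 1 = 2.

Yes; width 2.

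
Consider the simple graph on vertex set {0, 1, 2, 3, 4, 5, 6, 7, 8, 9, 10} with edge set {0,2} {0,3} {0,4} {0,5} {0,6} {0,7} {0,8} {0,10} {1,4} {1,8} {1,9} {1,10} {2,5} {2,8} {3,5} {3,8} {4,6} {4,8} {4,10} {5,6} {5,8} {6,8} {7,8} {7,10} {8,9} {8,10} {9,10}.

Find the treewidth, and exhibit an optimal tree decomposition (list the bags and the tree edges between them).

Each bag holds 4 vertices, so the decomposition has width 3, which upper-bounds the treewidth. For the lower bound, the 4 vertices {0, 4, 8, 10} are pairwise adjacent, and any tree decomposition puts a clique entirely inside one bag — forcing width ≥ 3. Hence tw(G) = 3 exactly.

Treewidth 3.
One optimal decomposition is:
Bags: B1 = {0, 4, 8, 10}  B2 = {1, 4, 8, 10}  B3 = {0, 4, 6, 8}  B4 = {0, 7, 8, 10}  B5 = {0, 5, 6, 8}  B6 = {0, 3, 5, 8}  B7 = {0, 2, 5, 8}  B8 = {1, 8, 9, 10}
Tree: B1–B2, B1–B3, B1–B4, B3–B5, B5–B6, B6–B7, B2–B8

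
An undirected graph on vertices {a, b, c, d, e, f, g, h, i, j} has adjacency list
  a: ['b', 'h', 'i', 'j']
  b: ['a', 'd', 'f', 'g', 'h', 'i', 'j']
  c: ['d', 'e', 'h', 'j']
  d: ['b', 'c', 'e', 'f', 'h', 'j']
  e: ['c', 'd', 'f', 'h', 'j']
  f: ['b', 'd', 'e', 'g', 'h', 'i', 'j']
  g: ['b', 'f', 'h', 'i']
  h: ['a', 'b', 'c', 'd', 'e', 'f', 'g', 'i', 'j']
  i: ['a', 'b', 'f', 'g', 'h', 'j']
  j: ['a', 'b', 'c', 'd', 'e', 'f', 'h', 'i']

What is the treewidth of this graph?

4

A width-4 tree decomposition is:
Bags: B1 = {b, f, g, h, i}  B2 = {b, f, h, i, j}  B3 = {a, b, h, i, j}  B4 = {b, d, f, h, j}  B5 = {d, e, f, h, j}  B6 = {c, d, e, h, j}
Tree: B1–B2, B2–B3, B2–B4, B4–B5, B5–B6
Each bag holds 5 vertices, so the decomposition has width 4, which upper-bounds the treewidth. On the other hand G contains the 5-clique {b, f, g, h, i}. A clique must lie in a single bag of any decomposition, so no decomposition can have width below 4. The upper and lower bounds meet at 4, so that is the treewidth.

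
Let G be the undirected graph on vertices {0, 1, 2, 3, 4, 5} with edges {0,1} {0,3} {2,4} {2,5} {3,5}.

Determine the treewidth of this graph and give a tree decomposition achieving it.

The largest bag has 2 vertices, giving width 1; this decomposition certifies tw(G) ≤ 1. Since G has at least one edge (e.g. 1–0), it is not an edgeless graph, so tw(G) ≥ 1. The upper and lower bounds meet at 1, so that is the treewidth.

Treewidth 1.
One optimal decomposition is:
Bags: B1 = {0, 1}  B2 = {0, 3}  B3 = {3, 5}  B4 = {2, 5}  B5 = {2, 4}
Tree: B1–B2, B2–B3, B3–B4, B4–B5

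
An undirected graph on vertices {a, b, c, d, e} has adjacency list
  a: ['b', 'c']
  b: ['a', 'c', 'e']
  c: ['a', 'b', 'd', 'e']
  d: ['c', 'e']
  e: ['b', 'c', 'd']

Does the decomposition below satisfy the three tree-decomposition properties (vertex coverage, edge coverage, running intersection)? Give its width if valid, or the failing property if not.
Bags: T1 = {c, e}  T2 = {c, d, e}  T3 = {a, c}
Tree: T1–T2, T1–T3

A tree decomposition must satisfy three properties: every vertex lies in some bag; for every edge, both endpoints lie together in some bag; and for every vertex, the bags containing it form a connected subtree. Here vertex b appears in no bag, so the decomposition is invalid.

No — vertex b appears in no bag.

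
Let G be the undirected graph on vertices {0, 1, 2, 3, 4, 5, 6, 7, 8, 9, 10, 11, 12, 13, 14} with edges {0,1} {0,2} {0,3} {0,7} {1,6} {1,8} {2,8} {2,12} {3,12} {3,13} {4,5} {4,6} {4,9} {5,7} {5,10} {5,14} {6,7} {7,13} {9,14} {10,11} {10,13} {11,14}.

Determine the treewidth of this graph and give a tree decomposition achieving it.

Treewidth 3.
Bags: B1 = {9, 10, 11, 14}  B2 = {5, 9, 10, 14}  B3 = {4, 5, 9, 10}  B4 = {4, 5, 10, 13}  B5 = {4, 5, 7, 13}  B6 = {4, 6, 7, 13}  B7 = {3, 6, 7, 13}  B8 = {0, 3, 6, 7}  B9 = {0, 1, 3, 6}  B10 = {0, 1, 3, 12}  B11 = {0, 1, 2, 12}  B12 = {1, 2, 8, 12}
Tree: B1–B2, B2–B3, B3–B4, B4–B5, B5–B6, B6–B7, B7–B8, B8–B9, B9–B10, B10–B11, B11–B12

The largest bag has 4 vertices, giving width 3; this decomposition certifies tw(G) ≤ 3. For the lower bound: the 4 vertex sets {9,11,14}, {10}, {5}, {4,6,7,13} are disjoint, each induces a connected subgraph, and every pair is joined by at least one edge of G. Contracting each set to a single vertex therefore yields K_{4} as a minor, and since treewidth is minor-monotone, tw(G) ≥ tw(K_{4}) = 3. Combining the bounds, tw(G) = 3.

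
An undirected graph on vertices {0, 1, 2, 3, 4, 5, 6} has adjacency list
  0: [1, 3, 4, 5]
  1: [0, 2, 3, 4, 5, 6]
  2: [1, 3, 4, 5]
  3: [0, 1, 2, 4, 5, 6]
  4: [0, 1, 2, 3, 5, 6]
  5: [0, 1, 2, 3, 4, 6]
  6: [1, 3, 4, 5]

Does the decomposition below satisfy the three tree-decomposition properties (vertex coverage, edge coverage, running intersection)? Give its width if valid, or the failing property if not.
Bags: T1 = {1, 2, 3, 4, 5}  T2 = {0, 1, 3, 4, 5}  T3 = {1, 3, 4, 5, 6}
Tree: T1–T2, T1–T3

Checking the three conditions: (i) the bags cover all of {0, 1, 2, 3, 4, 5, 6}; (ii) for each edge, some bag contains both endpoints; (iii) the bags containing any fixed vertex form a subtree. All hold, so the decomposition is valid with width 5 − 1 = 4.

Yes; width 4.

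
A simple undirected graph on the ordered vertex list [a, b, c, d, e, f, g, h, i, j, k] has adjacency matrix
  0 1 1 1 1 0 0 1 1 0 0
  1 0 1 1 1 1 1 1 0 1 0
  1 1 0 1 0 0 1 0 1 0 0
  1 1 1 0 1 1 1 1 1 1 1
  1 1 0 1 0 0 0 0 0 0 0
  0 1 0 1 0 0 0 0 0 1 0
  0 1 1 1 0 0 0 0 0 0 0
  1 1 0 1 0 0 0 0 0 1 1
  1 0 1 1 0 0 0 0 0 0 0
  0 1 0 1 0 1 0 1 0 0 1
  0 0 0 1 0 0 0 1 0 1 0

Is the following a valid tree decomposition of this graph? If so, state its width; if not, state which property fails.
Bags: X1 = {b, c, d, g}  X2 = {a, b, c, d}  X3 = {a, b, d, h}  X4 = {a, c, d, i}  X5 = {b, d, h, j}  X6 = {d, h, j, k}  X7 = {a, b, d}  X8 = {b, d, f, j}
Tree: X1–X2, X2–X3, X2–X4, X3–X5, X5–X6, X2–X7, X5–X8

A tree decomposition must satisfy three properties: every vertex lies in some bag; for every edge, both endpoints lie together in some bag; and for every vertex, the bags containing it form a connected subtree. Here vertex e appears in no bag, so the decomposition is invalid.

No — vertex e appears in no bag.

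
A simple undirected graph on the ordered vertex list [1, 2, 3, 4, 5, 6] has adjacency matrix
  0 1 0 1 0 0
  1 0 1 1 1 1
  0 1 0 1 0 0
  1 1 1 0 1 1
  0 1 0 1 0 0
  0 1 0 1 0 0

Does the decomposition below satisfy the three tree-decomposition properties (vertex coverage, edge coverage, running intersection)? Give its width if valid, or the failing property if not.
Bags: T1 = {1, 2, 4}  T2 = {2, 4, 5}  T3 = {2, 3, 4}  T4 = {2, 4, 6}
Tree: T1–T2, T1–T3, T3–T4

Every vertex of G appears in some bag (union = {1, 2, 3, 4, 5, 6}); every edge is covered by a bag; and for each vertex v the set of bags containing v is connected in the bag tree. The decomposition is therefore valid. The largest bag has 3 vertices, so the width is 2.

Yes; width 2.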